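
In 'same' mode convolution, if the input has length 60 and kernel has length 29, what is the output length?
'Same' mode returns an output with the same length as the input: 60

60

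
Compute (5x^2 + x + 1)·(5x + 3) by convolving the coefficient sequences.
Ascending coefficients: a = [1, 1, 5], b = [3, 5]. c[0] = 1×3 = 3; c[1] = 1×5 + 1×3 = 8; c[2] = 1×5 + 5×3 = 20; c[3] = 5×5 = 25. Result coefficients: [3, 8, 20, 25] → 25x^3 + 20x^2 + 8x + 3

25x^3 + 20x^2 + 8x + 3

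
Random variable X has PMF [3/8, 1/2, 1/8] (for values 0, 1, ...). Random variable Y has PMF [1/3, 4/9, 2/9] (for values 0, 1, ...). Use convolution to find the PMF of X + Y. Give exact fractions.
P(X+Y=k) = Σ_i P(X=i)·P(Y=k-i) — a convolution of [3/8, 1/2, 1/8] and [1/3, 4/9, 2/9]. P(X+Y=0) = (3/8)×(1/3) = 1/8; P(X+Y=1) = (3/8)×(4/9) + (1/2)×(1/3) = 1/6 + 1/6 = 1/3; P(X+Y=2) = (3/8)×(2/9) + (1/2)×(4/9) + (1/8)×(1/3) = 1/12 + 2/9 + 1/24 = 25/72; P(X+Y=3) = (1/2)×(2/9) + (1/8)×(4/9) = 1/9 + 1/18 = 1/6; P(X+Y=4) = (1/8)×(2/9) = 1/36. PMF: [1/8, 1/3, 25/72, 1/6, 1/36] (sums to 1 ✓)

[1/8, 1/3, 25/72, 1/6, 1/36]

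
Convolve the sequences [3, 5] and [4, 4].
y[0] = 3×4 = 12; y[1] = 3×4 + 5×4 = 32; y[2] = 5×4 = 20

[12, 32, 20]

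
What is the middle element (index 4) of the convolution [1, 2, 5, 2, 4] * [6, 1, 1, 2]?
Use y[k] = Σ_i a[i]·b[k-i] at k=4. y[4] = 2×2 + 5×1 + 2×1 + 4×6 = 35

35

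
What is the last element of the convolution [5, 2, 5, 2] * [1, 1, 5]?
Use y[k] = Σ_i a[i]·b[k-i] at k=5. y[5] = 2×5 = 10

10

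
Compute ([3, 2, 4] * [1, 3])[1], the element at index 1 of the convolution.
Use y[k] = Σ_i a[i]·b[k-i] at k=1. y[1] = 3×3 + 2×1 = 11

11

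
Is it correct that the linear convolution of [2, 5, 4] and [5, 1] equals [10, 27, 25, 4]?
Recompute linear convolution of [2, 5, 4] and [5, 1]: y[0] = 2×5 = 10; y[1] = 2×1 + 5×5 = 27; y[2] = 5×1 + 4×5 = 25; y[3] = 4×1 = 4 → [10, 27, 25, 4]. Given [10, 27, 25, 4] matches, so answer: Yes

Yes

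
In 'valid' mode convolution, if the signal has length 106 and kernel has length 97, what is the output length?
'Valid' mode counts only positions where the kernel fully overlaps the signal: m - n + 1 = 106 - 97 + 1 = 10

10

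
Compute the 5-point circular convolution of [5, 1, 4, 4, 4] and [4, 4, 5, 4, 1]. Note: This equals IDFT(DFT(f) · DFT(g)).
Either evaluate y[k] = Σ_j f[j]·g[(k-j) mod 5] directly, or use IDFT(DFT(f) · DFT(g)). y[0] = 5×4 + 1×1 + 4×4 + 4×5 + 4×4 = 73; y[1] = 5×4 + 1×4 + 4×1 + 4×4 + 4×5 = 64; y[2] = 5×5 + 1×4 + 4×4 + 4×1 + 4×4 = 65; y[3] = 5×4 + 1×5 + 4×4 + 4×4 + 4×1 = 61; y[4] = 5×1 + 1×4 + 4×5 + 4×4 + 4×4 = 61. Result: [73, 64, 65, 61, 61]

[73, 64, 65, 61, 61]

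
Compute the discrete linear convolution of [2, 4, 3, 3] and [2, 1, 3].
y[0] = 2×2 = 4; y[1] = 2×1 + 4×2 = 10; y[2] = 2×3 + 4×1 + 3×2 = 16; y[3] = 4×3 + 3×1 + 3×2 = 21; y[4] = 3×3 + 3×1 = 12; y[5] = 3×3 = 9

[4, 10, 16, 21, 12, 9]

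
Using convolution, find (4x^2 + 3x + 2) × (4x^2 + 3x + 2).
Ascending coefficients: a = [2, 3, 4], b = [2, 3, 4]. c[0] = 2×2 = 4; c[1] = 2×3 + 3×2 = 12; c[2] = 2×4 + 3×3 + 4×2 = 25; c[3] = 3×4 + 4×3 = 24; c[4] = 4×4 = 16. Result coefficients: [4, 12, 25, 24, 16] → 16x^4 + 24x^3 + 25x^2 + 12x + 4

16x^4 + 24x^3 + 25x^2 + 12x + 4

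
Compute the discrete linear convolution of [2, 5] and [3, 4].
y[0] = 2×3 = 6; y[1] = 2×4 + 5×3 = 23; y[2] = 5×4 = 20

[6, 23, 20]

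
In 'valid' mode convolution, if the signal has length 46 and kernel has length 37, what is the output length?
'Valid' mode counts only positions where the kernel fully overlaps the signal: m - n + 1 = 46 - 37 + 1 = 10

10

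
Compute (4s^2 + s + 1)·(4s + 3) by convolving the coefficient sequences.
Ascending coefficients: a = [1, 1, 4], b = [3, 4]. c[0] = 1×3 = 3; c[1] = 1×4 + 1×3 = 7; c[2] = 1×4 + 4×3 = 16; c[3] = 4×4 = 16. Result coefficients: [3, 7, 16, 16] → 16s^3 + 16s^2 + 7s + 3

16s^3 + 16s^2 + 7s + 3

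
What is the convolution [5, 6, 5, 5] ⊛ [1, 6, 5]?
y[0] = 5×1 = 5; y[1] = 5×6 + 6×1 = 36; y[2] = 5×5 + 6×6 + 5×1 = 66; y[3] = 6×5 + 5×6 + 5×1 = 65; y[4] = 5×5 + 5×6 = 55; y[5] = 5×5 = 25

[5, 36, 66, 65, 55, 25]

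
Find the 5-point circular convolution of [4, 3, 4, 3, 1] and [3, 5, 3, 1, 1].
Use y[k] = Σ_j u[j]·v[(k-j) mod 5]. y[0] = 4×3 + 3×1 + 4×1 + 3×3 + 1×5 = 33; y[1] = 4×5 + 3×3 + 4×1 + 3×1 + 1×3 = 39; y[2] = 4×3 + 3×5 + 4×3 + 3×1 + 1×1 = 43; y[3] = 4×1 + 3×3 + 4×5 + 3×3 + 1×1 = 43; y[4] = 4×1 + 3×1 + 4×3 + 3×5 + 1×3 = 37. Result: [33, 39, 43, 43, 37]

[33, 39, 43, 43, 37]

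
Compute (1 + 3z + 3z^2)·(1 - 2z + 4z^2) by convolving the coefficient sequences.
Ascending coefficients: a = [1, 3, 3], b = [1, -2, 4]. c[0] = 1×1 = 1; c[1] = 1×-2 + 3×1 = 1; c[2] = 1×4 + 3×-2 + 3×1 = 1; c[3] = 3×4 + 3×-2 = 6; c[4] = 3×4 = 12. Result coefficients: [1, 1, 1, 6, 12] → 1 + z + z^2 + 6z^3 + 12z^4

1 + z + z^2 + 6z^3 + 12z^4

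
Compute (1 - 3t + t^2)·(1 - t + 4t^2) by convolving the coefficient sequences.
Ascending coefficients: a = [1, -3, 1], b = [1, -1, 4]. c[0] = 1×1 = 1; c[1] = 1×-1 + -3×1 = -4; c[2] = 1×4 + -3×-1 + 1×1 = 8; c[3] = -3×4 + 1×-1 = -13; c[4] = 1×4 = 4. Result coefficients: [1, -4, 8, -13, 4] → 1 - 4t + 8t^2 - 13t^3 + 4t^4

1 - 4t + 8t^2 - 13t^3 + 4t^4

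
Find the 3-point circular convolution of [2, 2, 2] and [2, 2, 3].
Use y[k] = Σ_j x[j]·h[(k-j) mod 3]. y[0] = 2×2 + 2×3 + 2×2 = 14; y[1] = 2×2 + 2×2 + 2×3 = 14; y[2] = 2×3 + 2×2 + 2×2 = 14. Result: [14, 14, 14]

[14, 14, 14]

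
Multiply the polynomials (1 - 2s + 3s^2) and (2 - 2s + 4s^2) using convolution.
Ascending coefficients: a = [1, -2, 3], b = [2, -2, 4]. c[0] = 1×2 = 2; c[1] = 1×-2 + -2×2 = -6; c[2] = 1×4 + -2×-2 + 3×2 = 14; c[3] = -2×4 + 3×-2 = -14; c[4] = 3×4 = 12. Result coefficients: [2, -6, 14, -14, 12] → 2 - 6s + 14s^2 - 14s^3 + 12s^4

2 - 6s + 14s^2 - 14s^3 + 12s^4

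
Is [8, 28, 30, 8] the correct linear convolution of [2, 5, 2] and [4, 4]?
Recompute linear convolution of [2, 5, 2] and [4, 4]: y[0] = 2×4 = 8; y[1] = 2×4 + 5×4 = 28; y[2] = 5×4 + 2×4 = 28; y[3] = 2×4 = 8 → [8, 28, 28, 8]. Compare to given [8, 28, 30, 8]: they differ at index 2: given 30, correct 28, so answer: No

No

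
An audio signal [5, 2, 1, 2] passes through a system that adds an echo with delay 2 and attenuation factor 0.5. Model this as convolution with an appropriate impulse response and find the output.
Direct-path + delayed-attenuated-path model → impulse response h = [1, 0, 0.5] (1 at lag 0, 0.5 at lag 2). Output y[n] = x[n] + 0.5·x[n - 2] (with x[n] = 0 outside 0..3): y[0] = 5 + 0.5×0 = 5; y[1] = 2 + 0.5×0 = 2; y[2] = 1 + 0.5×5 = 3.5; y[3] = 2 + 0.5×2 = 3.0; y[4] = 0 + 0.5×1 = 0.5; y[5] = 0 + 0.5×2 = 1.0. So y = [5, 2, 3.5, 3.0, 0.5, 1.0]

[5, 2, 3.5, 3.0, 0.5, 1.0]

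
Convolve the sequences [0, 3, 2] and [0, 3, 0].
y[0] = 0×0 = 0; y[1] = 0×3 + 3×0 = 0; y[2] = 0×0 + 3×3 + 2×0 = 9; y[3] = 3×0 + 2×3 = 6; y[4] = 2×0 = 0

[0, 0, 9, 6, 0]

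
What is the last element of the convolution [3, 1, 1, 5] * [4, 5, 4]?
Use y[k] = Σ_i a[i]·b[k-i] at k=5. y[5] = 5×4 = 20

20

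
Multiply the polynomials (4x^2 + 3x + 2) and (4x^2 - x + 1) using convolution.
Ascending coefficients: a = [2, 3, 4], b = [1, -1, 4]. c[0] = 2×1 = 2; c[1] = 2×-1 + 3×1 = 1; c[2] = 2×4 + 3×-1 + 4×1 = 9; c[3] = 3×4 + 4×-1 = 8; c[4] = 4×4 = 16. Result coefficients: [2, 1, 9, 8, 16] → 16x^4 + 8x^3 + 9x^2 + x + 2

16x^4 + 8x^3 + 9x^2 + x + 2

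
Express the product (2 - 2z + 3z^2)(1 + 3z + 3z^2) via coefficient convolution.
Ascending coefficients: a = [2, -2, 3], b = [1, 3, 3]. c[0] = 2×1 = 2; c[1] = 2×3 + -2×1 = 4; c[2] = 2×3 + -2×3 + 3×1 = 3; c[3] = -2×3 + 3×3 = 3; c[4] = 3×3 = 9. Result coefficients: [2, 4, 3, 3, 9] → 2 + 4z + 3z^2 + 3z^3 + 9z^4

2 + 4z + 3z^2 + 3z^3 + 9z^4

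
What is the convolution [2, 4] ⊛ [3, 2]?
y[0] = 2×3 = 6; y[1] = 2×2 + 4×3 = 16; y[2] = 4×2 = 8

[6, 16, 8]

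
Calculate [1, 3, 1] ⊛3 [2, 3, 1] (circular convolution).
Use y[k] = Σ_j s[j]·t[(k-j) mod 3]. y[0] = 1×2 + 3×1 + 1×3 = 8; y[1] = 1×3 + 3×2 + 1×1 = 10; y[2] = 1×1 + 3×3 + 1×2 = 12. Result: [8, 10, 12]

[8, 10, 12]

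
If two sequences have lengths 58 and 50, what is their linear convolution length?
Linear/full convolution length: m + n - 1 = 58 + 50 - 1 = 107

107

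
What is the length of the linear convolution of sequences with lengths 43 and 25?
Linear/full convolution length: m + n - 1 = 43 + 25 - 1 = 67

67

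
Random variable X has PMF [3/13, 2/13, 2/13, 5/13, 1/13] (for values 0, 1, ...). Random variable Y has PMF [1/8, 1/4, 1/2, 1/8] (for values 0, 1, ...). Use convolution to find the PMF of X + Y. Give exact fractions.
P(X+Y=k) = Σ_i P(X=i)·P(Y=k-i) — a convolution of [3/13, 2/13, 2/13, 5/13, 1/13] and [1/8, 1/4, 1/2, 1/8]. P(X+Y=0) = (3/13)×(1/8) = 3/104; P(X+Y=1) = (3/13)×(1/4) + (2/13)×(1/8) = 3/52 + 1/52 = 1/13; P(X+Y=2) = (3/13)×(1/2) + (2/13)×(1/4) + (2/13)×(1/8) = 3/26 + 1/26 + 1/52 = 9/52; P(X+Y=3) = (3/13)×(1/8) + (2/13)×(1/2) + (2/13)×(1/4) + (5/13)×(1/8) = 3/104 + 1/13 + 1/26 + 5/104 = 5/26; P(X+Y=4) = (2/13)×(1/8) + (2/13)×(1/2) + (5/13)×(1/4) + (1/13)×(1/8) = 1/52 + 1/13 + 5/52 + 1/104 = 21/104; P(X+Y=5) = (2/13)×(1/8) + (5/13)×(1/2) + (1/13)×(1/4) = 1/52 + 5/26 + 1/52 = 3/13; P(X+Y=6) = (5/13)×(1/8) + (1/13)×(1/2) = 5/104 + 1/26 = 9/104; P(X+Y=7) = (1/13)×(1/8) = 1/104. PMF: [3/104, 1/13, 9/52, 5/26, 21/104, 3/13, 9/104, 1/104] (sums to 1 ✓)

[3/104, 1/13, 9/52, 5/26, 21/104, 3/13, 9/104, 1/104]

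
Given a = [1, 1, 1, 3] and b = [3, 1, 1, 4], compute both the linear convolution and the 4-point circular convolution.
Linear: y_lin[0] = 1×3 = 3; y_lin[1] = 1×1 + 1×3 = 4; y_lin[2] = 1×1 + 1×1 + 1×3 = 5; y_lin[3] = 1×4 + 1×1 + 1×1 + 3×3 = 15; y_lin[4] = 1×4 + 1×1 + 3×1 = 8; y_lin[5] = 1×4 + 3×1 = 7; y_lin[6] = 3×4 = 12 → [3, 4, 5, 15, 8, 7, 12]. Circular (length 4): y[0] = 1×3 + 1×4 + 1×1 + 3×1 = 11; y[1] = 1×1 + 1×3 + 1×4 + 3×1 = 11; y[2] = 1×1 + 1×1 + 1×3 + 3×4 = 17; y[3] = 1×4 + 1×1 + 1×1 + 3×3 = 15 → [11, 11, 17, 15]

Linear: [3, 4, 5, 15, 8, 7, 12], Circular: [11, 11, 17, 15]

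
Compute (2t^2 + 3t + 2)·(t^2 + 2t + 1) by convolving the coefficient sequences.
Ascending coefficients: a = [2, 3, 2], b = [1, 2, 1]. c[0] = 2×1 = 2; c[1] = 2×2 + 3×1 = 7; c[2] = 2×1 + 3×2 + 2×1 = 10; c[3] = 3×1 + 2×2 = 7; c[4] = 2×1 = 2. Result coefficients: [2, 7, 10, 7, 2] → 2t^4 + 7t^3 + 10t^2 + 7t + 2

2t^4 + 7t^3 + 10t^2 + 7t + 2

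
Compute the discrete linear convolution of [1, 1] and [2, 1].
y[0] = 1×2 = 2; y[1] = 1×1 + 1×2 = 3; y[2] = 1×1 = 1

[2, 3, 1]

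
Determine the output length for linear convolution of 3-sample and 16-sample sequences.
Linear/full convolution length: m + n - 1 = 3 + 16 - 1 = 18

18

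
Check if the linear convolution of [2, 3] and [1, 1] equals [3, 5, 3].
Recompute linear convolution of [2, 3] and [1, 1]: y[0] = 2×1 = 2; y[1] = 2×1 + 3×1 = 5; y[2] = 3×1 = 3 → [2, 5, 3]. Compare to given [3, 5, 3]: they differ at index 0: given 3, correct 2, so answer: No

No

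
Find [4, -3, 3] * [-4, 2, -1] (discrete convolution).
y[0] = 4×-4 = -16; y[1] = 4×2 + -3×-4 = 20; y[2] = 4×-1 + -3×2 + 3×-4 = -22; y[3] = -3×-1 + 3×2 = 9; y[4] = 3×-1 = -3

[-16, 20, -22, 9, -3]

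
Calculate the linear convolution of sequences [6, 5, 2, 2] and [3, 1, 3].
y[0] = 6×3 = 18; y[1] = 6×1 + 5×3 = 21; y[2] = 6×3 + 5×1 + 2×3 = 29; y[3] = 5×3 + 2×1 + 2×3 = 23; y[4] = 2×3 + 2×1 = 8; y[5] = 2×3 = 6

[18, 21, 29, 23, 8, 6]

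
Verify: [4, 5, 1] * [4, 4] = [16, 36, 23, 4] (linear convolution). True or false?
Recompute linear convolution of [4, 5, 1] and [4, 4]: y[0] = 4×4 = 16; y[1] = 4×4 + 5×4 = 36; y[2] = 5×4 + 1×4 = 24; y[3] = 1×4 = 4 → [16, 36, 24, 4]. Compare to given [16, 36, 23, 4]: they differ at index 2: given 23, correct 24, so answer: No

No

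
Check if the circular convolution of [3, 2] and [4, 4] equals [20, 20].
Recompute circular convolution of [3, 2] and [4, 4]: y[0] = 3×4 + 2×4 = 20; y[1] = 3×4 + 2×4 = 20 → [20, 20]. Given [20, 20] matches, so answer: Yes

Yes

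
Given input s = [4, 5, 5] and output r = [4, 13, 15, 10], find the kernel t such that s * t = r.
Output length 4 = len(s) + len(t) - 1 ⇒ len(t) = 2. Solve t forward using t[k] = (r[k] - Σ_{i≥1} s[i]·t[k-i]) / s[0]: t[0] = r[0] / s[0] = 4 / 4 = 1; t[1] = (r[1] - 5×1) / s[0] = (13 - 5×1) / 4 = 2. So t = [1, 2]. Forward-check [4, 5, 5] * [1, 2]: r[0] = 4×1 = 4; r[1] = 4×2 + 5×1 = 13; r[2] = 5×2 + 5×1 = 15; r[3] = 5×2 = 10 → [4, 13, 15, 10] ✓

[1, 2]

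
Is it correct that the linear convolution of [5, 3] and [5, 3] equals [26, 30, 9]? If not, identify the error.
Recompute linear convolution of [5, 3] and [5, 3]: y[0] = 5×5 = 25; y[1] = 5×3 + 3×5 = 30; y[2] = 3×3 = 9 → [25, 30, 9]. Compare to given [26, 30, 9]: they differ at index 0: given 26, correct 25, so answer: No

No. Error at index 0: given 26, correct 25.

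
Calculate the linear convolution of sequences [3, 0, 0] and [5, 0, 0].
y[0] = 3×5 = 15; y[1] = 3×0 + 0×5 = 0; y[2] = 3×0 + 0×0 + 0×5 = 0; y[3] = 0×0 + 0×0 = 0; y[4] = 0×0 = 0

[15, 0, 0, 0, 0]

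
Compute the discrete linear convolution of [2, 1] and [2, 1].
y[0] = 2×2 = 4; y[1] = 2×1 + 1×2 = 4; y[2] = 1×1 = 1

[4, 4, 1]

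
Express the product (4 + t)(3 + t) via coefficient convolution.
Ascending coefficients: a = [4, 1], b = [3, 1]. c[0] = 4×3 = 12; c[1] = 4×1 + 1×3 = 7; c[2] = 1×1 = 1. Result coefficients: [12, 7, 1] → 12 + 7t + t^2

12 + 7t + t^2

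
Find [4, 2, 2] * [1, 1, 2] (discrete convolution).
y[0] = 4×1 = 4; y[1] = 4×1 + 2×1 = 6; y[2] = 4×2 + 2×1 + 2×1 = 12; y[3] = 2×2 + 2×1 = 6; y[4] = 2×2 = 4

[4, 6, 12, 6, 4]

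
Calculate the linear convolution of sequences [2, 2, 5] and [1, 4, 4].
y[0] = 2×1 = 2; y[1] = 2×4 + 2×1 = 10; y[2] = 2×4 + 2×4 + 5×1 = 21; y[3] = 2×4 + 5×4 = 28; y[4] = 5×4 = 20

[2, 10, 21, 28, 20]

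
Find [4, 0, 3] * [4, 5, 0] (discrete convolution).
y[0] = 4×4 = 16; y[1] = 4×5 + 0×4 = 20; y[2] = 4×0 + 0×5 + 3×4 = 12; y[3] = 0×0 + 3×5 = 15; y[4] = 3×0 = 0

[16, 20, 12, 15, 0]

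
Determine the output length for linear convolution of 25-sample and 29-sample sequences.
Linear/full convolution length: m + n - 1 = 25 + 29 - 1 = 53

53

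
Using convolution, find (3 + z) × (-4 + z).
Ascending coefficients: a = [3, 1], b = [-4, 1]. c[0] = 3×-4 = -12; c[1] = 3×1 + 1×-4 = -1; c[2] = 1×1 = 1. Result coefficients: [-12, -1, 1] → -12 - z + z^2

-12 - z + z^2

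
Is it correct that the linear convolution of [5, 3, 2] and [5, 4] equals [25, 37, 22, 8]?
Recompute linear convolution of [5, 3, 2] and [5, 4]: y[0] = 5×5 = 25; y[1] = 5×4 + 3×5 = 35; y[2] = 3×4 + 2×5 = 22; y[3] = 2×4 = 8 → [25, 35, 22, 8]. Compare to given [25, 37, 22, 8]: they differ at index 1: given 37, correct 35, so answer: No

No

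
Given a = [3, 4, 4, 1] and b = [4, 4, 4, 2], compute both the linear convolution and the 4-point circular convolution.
Linear: y_lin[0] = 3×4 = 12; y_lin[1] = 3×4 + 4×4 = 28; y_lin[2] = 3×4 + 4×4 + 4×4 = 44; y_lin[3] = 3×2 + 4×4 + 4×4 + 1×4 = 42; y_lin[4] = 4×2 + 4×4 + 1×4 = 28; y_lin[5] = 4×2 + 1×4 = 12; y_lin[6] = 1×2 = 2 → [12, 28, 44, 42, 28, 12, 2]. Circular (length 4): y[0] = 3×4 + 4×2 + 4×4 + 1×4 = 40; y[1] = 3×4 + 4×4 + 4×2 + 1×4 = 40; y[2] = 3×4 + 4×4 + 4×4 + 1×2 = 46; y[3] = 3×2 + 4×4 + 4×4 + 1×4 = 42 → [40, 40, 46, 42]

Linear: [12, 28, 44, 42, 28, 12, 2], Circular: [40, 40, 46, 42]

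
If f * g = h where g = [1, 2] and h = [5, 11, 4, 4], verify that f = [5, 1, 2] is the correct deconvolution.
Forward-compute [5, 1, 2] * [1, 2]: h[0] = 5×1 = 5; h[1] = 5×2 + 1×1 = 11; h[2] = 1×2 + 2×1 = 4; h[3] = 2×2 = 4 → [5, 11, 4, 4]. Matches given h = [5, 11, 4, 4], so verified.

Verified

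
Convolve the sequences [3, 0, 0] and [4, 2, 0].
y[0] = 3×4 = 12; y[1] = 3×2 + 0×4 = 6; y[2] = 3×0 + 0×2 + 0×4 = 0; y[3] = 0×0 + 0×2 = 0; y[4] = 0×0 = 0

[12, 6, 0, 0, 0]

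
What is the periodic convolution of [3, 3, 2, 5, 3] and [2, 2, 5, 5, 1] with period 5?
Use y[k] = Σ_j x[j]·h[(k-j) mod 5]. y[0] = 3×2 + 3×1 + 2×5 + 5×5 + 3×2 = 50; y[1] = 3×2 + 3×2 + 2×1 + 5×5 + 3×5 = 54; y[2] = 3×5 + 3×2 + 2×2 + 5×1 + 3×5 = 45; y[3] = 3×5 + 3×5 + 2×2 + 5×2 + 3×1 = 47; y[4] = 3×1 + 3×5 + 2×5 + 5×2 + 3×2 = 44. Result: [50, 54, 45, 47, 44]

[50, 54, 45, 47, 44]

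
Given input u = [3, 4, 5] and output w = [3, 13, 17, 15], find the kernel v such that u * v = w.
Output length 4 = len(u) + len(v) - 1 ⇒ len(v) = 2. Solve v forward using v[k] = (w[k] - Σ_{i≥1} u[i]·v[k-i]) / u[0]: v[0] = w[0] / u[0] = 3 / 3 = 1; v[1] = (w[1] - 4×1) / u[0] = (13 - 4×1) / 3 = 3. So v = [1, 3]. Forward-check [3, 4, 5] * [1, 3]: w[0] = 3×1 = 3; w[1] = 3×3 + 4×1 = 13; w[2] = 4×3 + 5×1 = 17; w[3] = 5×3 = 15 → [3, 13, 17, 15] ✓

[1, 3]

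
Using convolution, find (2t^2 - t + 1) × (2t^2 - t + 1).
Ascending coefficients: a = [1, -1, 2], b = [1, -1, 2]. c[0] = 1×1 = 1; c[1] = 1×-1 + -1×1 = -2; c[2] = 1×2 + -1×-1 + 2×1 = 5; c[3] = -1×2 + 2×-1 = -4; c[4] = 2×2 = 4. Result coefficients: [1, -2, 5, -4, 4] → 4t^4 - 4t^3 + 5t^2 - 2t + 1

4t^4 - 4t^3 + 5t^2 - 2t + 1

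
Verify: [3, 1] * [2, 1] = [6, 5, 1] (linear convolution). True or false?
Recompute linear convolution of [3, 1] and [2, 1]: y[0] = 3×2 = 6; y[1] = 3×1 + 1×2 = 5; y[2] = 1×1 = 1 → [6, 5, 1]. Given [6, 5, 1] matches, so answer: Yes

Yes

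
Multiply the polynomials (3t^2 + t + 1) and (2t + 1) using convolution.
Ascending coefficients: a = [1, 1, 3], b = [1, 2]. c[0] = 1×1 = 1; c[1] = 1×2 + 1×1 = 3; c[2] = 1×2 + 3×1 = 5; c[3] = 3×2 = 6. Result coefficients: [1, 3, 5, 6] → 6t^3 + 5t^2 + 3t + 1

6t^3 + 5t^2 + 3t + 1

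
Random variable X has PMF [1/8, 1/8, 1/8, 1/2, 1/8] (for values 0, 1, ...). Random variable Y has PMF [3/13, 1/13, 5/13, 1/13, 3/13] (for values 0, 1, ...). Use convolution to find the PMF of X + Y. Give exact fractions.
P(X+Y=k) = Σ_i P(X=i)·P(Y=k-i) — a convolution of [1/8, 1/8, 1/8, 1/2, 1/8] and [3/13, 1/13, 5/13, 1/13, 3/13]. P(X+Y=0) = (1/8)×(3/13) = 3/104; P(X+Y=1) = (1/8)×(1/13) + (1/8)×(3/13) = 1/104 + 3/104 = 1/26; P(X+Y=2) = (1/8)×(5/13) + (1/8)×(1/13) + (1/8)×(3/13) = 5/104 + 1/104 + 3/104 = 9/104; P(X+Y=3) = (1/8)×(1/13) + (1/8)×(5/13) + (1/8)×(1/13) + (1/2)×(3/13) = 1/104 + 5/104 + 1/104 + 3/26 = 19/104; P(X+Y=4) = (1/8)×(3/13) + (1/8)×(1/13) + (1/8)×(5/13) + (1/2)×(1/13) + (1/8)×(3/13) = 3/104 + 1/104 + 5/104 + 1/26 + 3/104 = 2/13; P(X+Y=5) = (1/8)×(3/13) + (1/8)×(1/13) + (1/2)×(5/13) + (1/8)×(1/13) = 3/104 + 1/104 + 5/26 + 1/104 = 25/104; P(X+Y=6) = (1/8)×(3/13) + (1/2)×(1/13) + (1/8)×(5/13) = 3/104 + 1/26 + 5/104 = 3/26; P(X+Y=7) = (1/2)×(3/13) + (1/8)×(1/13) = 3/26 + 1/104 = 1/8; P(X+Y=8) = (1/8)×(3/13) = 3/104. PMF: [3/104, 1/26, 9/104, 19/104, 2/13, 25/104, 3/26, 1/8, 3/104] (sums to 1 ✓)

[3/104, 1/26, 9/104, 19/104, 2/13, 25/104, 3/26, 1/8, 3/104]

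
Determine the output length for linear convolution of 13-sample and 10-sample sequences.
Linear/full convolution length: m + n - 1 = 13 + 10 - 1 = 22

22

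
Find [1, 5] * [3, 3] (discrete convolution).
y[0] = 1×3 = 3; y[1] = 1×3 + 5×3 = 18; y[2] = 5×3 = 15

[3, 18, 15]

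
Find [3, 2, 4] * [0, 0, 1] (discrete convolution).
y[0] = 3×0 = 0; y[1] = 3×0 + 2×0 = 0; y[2] = 3×1 + 2×0 + 4×0 = 3; y[3] = 2×1 + 4×0 = 2; y[4] = 4×1 = 4

[0, 0, 3, 2, 4]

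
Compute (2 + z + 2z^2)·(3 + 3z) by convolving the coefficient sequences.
Ascending coefficients: a = [2, 1, 2], b = [3, 3]. c[0] = 2×3 = 6; c[1] = 2×3 + 1×3 = 9; c[2] = 1×3 + 2×3 = 9; c[3] = 2×3 = 6. Result coefficients: [6, 9, 9, 6] → 6 + 9z + 9z^2 + 6z^3

6 + 9z + 9z^2 + 6z^3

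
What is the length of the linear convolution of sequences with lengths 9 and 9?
Linear/full convolution length: m + n - 1 = 9 + 9 - 1 = 17

17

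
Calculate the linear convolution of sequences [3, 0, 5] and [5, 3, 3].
y[0] = 3×5 = 15; y[1] = 3×3 + 0×5 = 9; y[2] = 3×3 + 0×3 + 5×5 = 34; y[3] = 0×3 + 5×3 = 15; y[4] = 5×3 = 15

[15, 9, 34, 15, 15]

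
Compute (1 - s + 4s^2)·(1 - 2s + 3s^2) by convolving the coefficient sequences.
Ascending coefficients: a = [1, -1, 4], b = [1, -2, 3]. c[0] = 1×1 = 1; c[1] = 1×-2 + -1×1 = -3; c[2] = 1×3 + -1×-2 + 4×1 = 9; c[3] = -1×3 + 4×-2 = -11; c[4] = 4×3 = 12. Result coefficients: [1, -3, 9, -11, 12] → 1 - 3s + 9s^2 - 11s^3 + 12s^4

1 - 3s + 9s^2 - 11s^3 + 12s^4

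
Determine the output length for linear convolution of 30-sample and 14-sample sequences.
Linear/full convolution length: m + n - 1 = 30 + 14 - 1 = 43

43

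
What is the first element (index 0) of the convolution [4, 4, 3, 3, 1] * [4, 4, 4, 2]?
Use y[k] = Σ_i a[i]·b[k-i] at k=0. y[0] = 4×4 = 16

16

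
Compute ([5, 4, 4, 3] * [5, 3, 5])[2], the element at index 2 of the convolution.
Use y[k] = Σ_i a[i]·b[k-i] at k=2. y[2] = 5×5 + 4×3 + 4×5 = 57

57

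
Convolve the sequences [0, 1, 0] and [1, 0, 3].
y[0] = 0×1 = 0; y[1] = 0×0 + 1×1 = 1; y[2] = 0×3 + 1×0 + 0×1 = 0; y[3] = 1×3 + 0×0 = 3; y[4] = 0×3 = 0

[0, 1, 0, 3, 0]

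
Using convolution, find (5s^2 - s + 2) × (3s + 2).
Ascending coefficients: a = [2, -1, 5], b = [2, 3]. c[0] = 2×2 = 4; c[1] = 2×3 + -1×2 = 4; c[2] = -1×3 + 5×2 = 7; c[3] = 5×3 = 15. Result coefficients: [4, 4, 7, 15] → 15s^3 + 7s^2 + 4s + 4

15s^3 + 7s^2 + 4s + 4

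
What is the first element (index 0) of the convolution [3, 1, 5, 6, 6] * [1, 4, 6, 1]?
Use y[k] = Σ_i a[i]·b[k-i] at k=0. y[0] = 3×1 = 3

3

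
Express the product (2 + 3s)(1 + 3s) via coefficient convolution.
Ascending coefficients: a = [2, 3], b = [1, 3]. c[0] = 2×1 = 2; c[1] = 2×3 + 3×1 = 9; c[2] = 3×3 = 9. Result coefficients: [2, 9, 9] → 2 + 9s + 9s^2

2 + 9s + 9s^2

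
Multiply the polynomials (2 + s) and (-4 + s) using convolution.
Ascending coefficients: a = [2, 1], b = [-4, 1]. c[0] = 2×-4 = -8; c[1] = 2×1 + 1×-4 = -2; c[2] = 1×1 = 1. Result coefficients: [-8, -2, 1] → -8 - 2s + s^2

-8 - 2s + s^2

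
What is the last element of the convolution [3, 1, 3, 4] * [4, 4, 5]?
Use y[k] = Σ_i a[i]·b[k-i] at k=5. y[5] = 4×5 = 20

20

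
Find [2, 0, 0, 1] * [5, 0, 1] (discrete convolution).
y[0] = 2×5 = 10; y[1] = 2×0 + 0×5 = 0; y[2] = 2×1 + 0×0 + 0×5 = 2; y[3] = 0×1 + 0×0 + 1×5 = 5; y[4] = 0×1 + 1×0 = 0; y[5] = 1×1 = 1

[10, 0, 2, 5, 0, 1]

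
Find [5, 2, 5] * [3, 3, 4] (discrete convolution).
y[0] = 5×3 = 15; y[1] = 5×3 + 2×3 = 21; y[2] = 5×4 + 2×3 + 5×3 = 41; y[3] = 2×4 + 5×3 = 23; y[4] = 5×4 = 20

[15, 21, 41, 23, 20]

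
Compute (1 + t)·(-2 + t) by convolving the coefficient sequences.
Ascending coefficients: a = [1, 1], b = [-2, 1]. c[0] = 1×-2 = -2; c[1] = 1×1 + 1×-2 = -1; c[2] = 1×1 = 1. Result coefficients: [-2, -1, 1] → -2 - t + t^2

-2 - t + t^2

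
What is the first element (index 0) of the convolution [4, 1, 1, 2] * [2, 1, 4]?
Use y[k] = Σ_i a[i]·b[k-i] at k=0. y[0] = 4×2 = 8

8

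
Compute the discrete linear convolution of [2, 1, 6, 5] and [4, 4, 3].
y[0] = 2×4 = 8; y[1] = 2×4 + 1×4 = 12; y[2] = 2×3 + 1×4 + 6×4 = 34; y[3] = 1×3 + 6×4 + 5×4 = 47; y[4] = 6×3 + 5×4 = 38; y[5] = 5×3 = 15

[8, 12, 34, 47, 38, 15]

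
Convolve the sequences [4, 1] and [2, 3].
y[0] = 4×2 = 8; y[1] = 4×3 + 1×2 = 14; y[2] = 1×3 = 3

[8, 14, 3]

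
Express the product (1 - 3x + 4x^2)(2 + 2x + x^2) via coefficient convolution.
Ascending coefficients: a = [1, -3, 4], b = [2, 2, 1]. c[0] = 1×2 = 2; c[1] = 1×2 + -3×2 = -4; c[2] = 1×1 + -3×2 + 4×2 = 3; c[3] = -3×1 + 4×2 = 5; c[4] = 4×1 = 4. Result coefficients: [2, -4, 3, 5, 4] → 2 - 4x + 3x^2 + 5x^3 + 4x^4

2 - 4x + 3x^2 + 5x^3 + 4x^4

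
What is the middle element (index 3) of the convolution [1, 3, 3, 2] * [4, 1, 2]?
Use y[k] = Σ_i a[i]·b[k-i] at k=3. y[3] = 3×2 + 3×1 + 2×4 = 17

17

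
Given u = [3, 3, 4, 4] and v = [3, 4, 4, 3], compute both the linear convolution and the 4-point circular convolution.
Linear: y_lin[0] = 3×3 = 9; y_lin[1] = 3×4 + 3×3 = 21; y_lin[2] = 3×4 + 3×4 + 4×3 = 36; y_lin[3] = 3×3 + 3×4 + 4×4 + 4×3 = 49; y_lin[4] = 3×3 + 4×4 + 4×4 = 41; y_lin[5] = 4×3 + 4×4 = 28; y_lin[6] = 4×3 = 12 → [9, 21, 36, 49, 41, 28, 12]. Circular (length 4): y[0] = 3×3 + 3×3 + 4×4 + 4×4 = 50; y[1] = 3×4 + 3×3 + 4×3 + 4×4 = 49; y[2] = 3×4 + 3×4 + 4×3 + 4×3 = 48; y[3] = 3×3 + 3×4 + 4×4 + 4×3 = 49 → [50, 49, 48, 49]

Linear: [9, 21, 36, 49, 41, 28, 12], Circular: [50, 49, 48, 49]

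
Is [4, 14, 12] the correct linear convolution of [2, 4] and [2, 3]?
Recompute linear convolution of [2, 4] and [2, 3]: y[0] = 2×2 = 4; y[1] = 2×3 + 4×2 = 14; y[2] = 4×3 = 12 → [4, 14, 12]. Given [4, 14, 12] matches, so answer: Yes

Yes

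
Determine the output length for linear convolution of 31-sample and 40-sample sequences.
Linear/full convolution length: m + n - 1 = 31 + 40 - 1 = 70

70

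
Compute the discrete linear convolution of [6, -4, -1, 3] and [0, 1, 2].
y[0] = 6×0 = 0; y[1] = 6×1 + -4×0 = 6; y[2] = 6×2 + -4×1 + -1×0 = 8; y[3] = -4×2 + -1×1 + 3×0 = -9; y[4] = -1×2 + 3×1 = 1; y[5] = 3×2 = 6

[0, 6, 8, -9, 1, 6]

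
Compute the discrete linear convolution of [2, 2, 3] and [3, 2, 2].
y[0] = 2×3 = 6; y[1] = 2×2 + 2×3 = 10; y[2] = 2×2 + 2×2 + 3×3 = 17; y[3] = 2×2 + 3×2 = 10; y[4] = 3×2 = 6

[6, 10, 17, 10, 6]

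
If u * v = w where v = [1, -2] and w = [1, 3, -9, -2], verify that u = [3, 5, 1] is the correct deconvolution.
Forward-compute [3, 5, 1] * [1, -2]: w[0] = 3×1 = 3; w[1] = 3×-2 + 5×1 = -1; w[2] = 5×-2 + 1×1 = -9; w[3] = 1×-2 = -2 → [3, -1, -9, -2]. Does not match given w = [1, 3, -9, -2].

Not verified. [3, 5, 1] * [1, -2] = [3, -1, -9, -2], which differs from [1, 3, -9, -2] at index 0.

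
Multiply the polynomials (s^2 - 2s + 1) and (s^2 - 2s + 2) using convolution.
Ascending coefficients: a = [1, -2, 1], b = [2, -2, 1]. c[0] = 1×2 = 2; c[1] = 1×-2 + -2×2 = -6; c[2] = 1×1 + -2×-2 + 1×2 = 7; c[3] = -2×1 + 1×-2 = -4; c[4] = 1×1 = 1. Result coefficients: [2, -6, 7, -4, 1] → s^4 - 4s^3 + 7s^2 - 6s + 2

s^4 - 4s^3 + 7s^2 - 6s + 2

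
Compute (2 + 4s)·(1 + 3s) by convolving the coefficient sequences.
Ascending coefficients: a = [2, 4], b = [1, 3]. c[0] = 2×1 = 2; c[1] = 2×3 + 4×1 = 10; c[2] = 4×3 = 12. Result coefficients: [2, 10, 12] → 2 + 10s + 12s^2

2 + 10s + 12s^2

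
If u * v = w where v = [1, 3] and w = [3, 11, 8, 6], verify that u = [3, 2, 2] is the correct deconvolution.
Forward-compute [3, 2, 2] * [1, 3]: w[0] = 3×1 = 3; w[1] = 3×3 + 2×1 = 11; w[2] = 2×3 + 2×1 = 8; w[3] = 2×3 = 6 → [3, 11, 8, 6]. Matches given w = [3, 11, 8, 6], so verified.

Verified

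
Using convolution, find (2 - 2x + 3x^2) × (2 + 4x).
Ascending coefficients: a = [2, -2, 3], b = [2, 4]. c[0] = 2×2 = 4; c[1] = 2×4 + -2×2 = 4; c[2] = -2×4 + 3×2 = -2; c[3] = 3×4 = 12. Result coefficients: [4, 4, -2, 12] → 4 + 4x - 2x^2 + 12x^3

4 + 4x - 2x^2 + 12x^3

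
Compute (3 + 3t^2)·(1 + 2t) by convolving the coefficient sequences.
Ascending coefficients: a = [3, 0, 3], b = [1, 2]. c[0] = 3×1 = 3; c[1] = 3×2 + 0×1 = 6; c[2] = 0×2 + 3×1 = 3; c[3] = 3×2 = 6. Result coefficients: [3, 6, 3, 6] → 3 + 6t + 3t^2 + 6t^3

3 + 6t + 3t^2 + 6t^3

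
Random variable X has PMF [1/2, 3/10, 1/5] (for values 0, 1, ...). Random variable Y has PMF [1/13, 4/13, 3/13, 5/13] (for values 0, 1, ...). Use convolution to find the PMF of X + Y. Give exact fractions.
P(X+Y=k) = Σ_i P(X=i)·P(Y=k-i) — a convolution of [1/2, 3/10, 1/5] and [1/13, 4/13, 3/13, 5/13]. P(X+Y=0) = (1/2)×(1/13) = 1/26; P(X+Y=1) = (1/2)×(4/13) + (3/10)×(1/13) = 2/13 + 3/130 = 23/130; P(X+Y=2) = (1/2)×(3/13) + (3/10)×(4/13) + (1/5)×(1/13) = 3/26 + 6/65 + 1/65 = 29/130; P(X+Y=3) = (1/2)×(5/13) + (3/10)×(3/13) + (1/5)×(4/13) = 5/26 + 9/130 + 4/65 = 21/65; P(X+Y=4) = (3/10)×(5/13) + (1/5)×(3/13) = 3/26 + 3/65 = 21/130; P(X+Y=5) = (1/5)×(5/13) = 1/13. PMF: [1/26, 23/130, 29/130, 21/65, 21/130, 1/13] (sums to 1 ✓)

[1/26, 23/130, 29/130, 21/65, 21/130, 1/13]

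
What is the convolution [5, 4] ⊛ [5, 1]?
y[0] = 5×5 = 25; y[1] = 5×1 + 4×5 = 25; y[2] = 4×1 = 4

[25, 25, 4]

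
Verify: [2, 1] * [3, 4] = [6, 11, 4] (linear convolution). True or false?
Recompute linear convolution of [2, 1] and [3, 4]: y[0] = 2×3 = 6; y[1] = 2×4 + 1×3 = 11; y[2] = 1×4 = 4 → [6, 11, 4]. Given [6, 11, 4] matches, so answer: Yes

Yes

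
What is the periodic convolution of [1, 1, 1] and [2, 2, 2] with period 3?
Use y[k] = Σ_j s[j]·t[(k-j) mod 3]. y[0] = 1×2 + 1×2 + 1×2 = 6; y[1] = 1×2 + 1×2 + 1×2 = 6; y[2] = 1×2 + 1×2 + 1×2 = 6. Result: [6, 6, 6]

[6, 6, 6]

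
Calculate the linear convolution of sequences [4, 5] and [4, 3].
y[0] = 4×4 = 16; y[1] = 4×3 + 5×4 = 32; y[2] = 5×3 = 15

[16, 32, 15]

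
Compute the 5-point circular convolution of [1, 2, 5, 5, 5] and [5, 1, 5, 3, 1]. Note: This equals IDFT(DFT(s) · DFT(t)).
Either evaluate y[k] = Σ_j s[j]·t[(k-j) mod 5] directly, or use IDFT(DFT(s) · DFT(t)). y[0] = 1×5 + 2×1 + 5×3 + 5×5 + 5×1 = 52; y[1] = 1×1 + 2×5 + 5×1 + 5×3 + 5×5 = 56; y[2] = 1×5 + 2×1 + 5×5 + 5×1 + 5×3 = 52; y[3] = 1×3 + 2×5 + 5×1 + 5×5 + 5×1 = 48; y[4] = 1×1 + 2×3 + 5×5 + 5×1 + 5×5 = 62. Result: [52, 56, 52, 48, 62]

[52, 56, 52, 48, 62]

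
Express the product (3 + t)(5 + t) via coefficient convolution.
Ascending coefficients: a = [3, 1], b = [5, 1]. c[0] = 3×5 = 15; c[1] = 3×1 + 1×5 = 8; c[2] = 1×1 = 1. Result coefficients: [15, 8, 1] → 15 + 8t + t^2

15 + 8t + t^2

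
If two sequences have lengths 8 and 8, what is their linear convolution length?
Linear/full convolution length: m + n - 1 = 8 + 8 - 1 = 15

15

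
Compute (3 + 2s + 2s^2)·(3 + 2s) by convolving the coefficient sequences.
Ascending coefficients: a = [3, 2, 2], b = [3, 2]. c[0] = 3×3 = 9; c[1] = 3×2 + 2×3 = 12; c[2] = 2×2 + 2×3 = 10; c[3] = 2×2 = 4. Result coefficients: [9, 12, 10, 4] → 9 + 12s + 10s^2 + 4s^3

9 + 12s + 10s^2 + 4s^3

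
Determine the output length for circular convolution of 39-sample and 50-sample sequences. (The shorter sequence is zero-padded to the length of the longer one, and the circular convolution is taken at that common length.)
Circular convolution (zero-padding the shorter input) has length max(m, n) = max(39, 50) = 50

50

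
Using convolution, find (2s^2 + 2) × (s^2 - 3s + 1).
Ascending coefficients: a = [2, 0, 2], b = [1, -3, 1]. c[0] = 2×1 = 2; c[1] = 2×-3 + 0×1 = -6; c[2] = 2×1 + 0×-3 + 2×1 = 4; c[3] = 0×1 + 2×-3 = -6; c[4] = 2×1 = 2. Result coefficients: [2, -6, 4, -6, 2] → 2s^4 - 6s^3 + 4s^2 - 6s + 2

2s^4 - 6s^3 + 4s^2 - 6s + 2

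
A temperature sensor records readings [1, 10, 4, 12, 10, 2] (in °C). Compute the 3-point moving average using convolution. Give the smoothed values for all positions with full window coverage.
3-point moving average kernel = [1, 1, 1]. Apply in 'valid' mode (full window coverage): avg[0] = (1 + 10 + 4) / 3 = 5.0; avg[1] = (10 + 4 + 12) / 3 = 8.67; avg[2] = (4 + 12 + 10) / 3 = 8.67; avg[3] = (12 + 10 + 2) / 3 = 8.0. Smoothed values: [5.0, 8.67, 8.67, 8.0]

[5.0, 8.67, 8.67, 8.0]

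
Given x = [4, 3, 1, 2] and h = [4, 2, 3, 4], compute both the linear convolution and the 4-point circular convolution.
Linear: y_lin[0] = 4×4 = 16; y_lin[1] = 4×2 + 3×4 = 20; y_lin[2] = 4×3 + 3×2 + 1×4 = 22; y_lin[3] = 4×4 + 3×3 + 1×2 + 2×4 = 35; y_lin[4] = 3×4 + 1×3 + 2×2 = 19; y_lin[5] = 1×4 + 2×3 = 10; y_lin[6] = 2×4 = 8 → [16, 20, 22, 35, 19, 10, 8]. Circular (length 4): y[0] = 4×4 + 3×4 + 1×3 + 2×2 = 35; y[1] = 4×2 + 3×4 + 1×4 + 2×3 = 30; y[2] = 4×3 + 3×2 + 1×4 + 2×4 = 30; y[3] = 4×4 + 3×3 + 1×2 + 2×4 = 35 → [35, 30, 30, 35]

Linear: [16, 20, 22, 35, 19, 10, 8], Circular: [35, 30, 30, 35]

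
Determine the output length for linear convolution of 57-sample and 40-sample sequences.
Linear/full convolution length: m + n - 1 = 57 + 40 - 1 = 96

96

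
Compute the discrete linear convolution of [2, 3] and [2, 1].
y[0] = 2×2 = 4; y[1] = 2×1 + 3×2 = 8; y[2] = 3×1 = 3

[4, 8, 3]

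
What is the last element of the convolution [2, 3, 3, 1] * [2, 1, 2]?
Use y[k] = Σ_i a[i]·b[k-i] at k=5. y[5] = 1×2 = 2

2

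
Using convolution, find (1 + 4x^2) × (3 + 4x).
Ascending coefficients: a = [1, 0, 4], b = [3, 4]. c[0] = 1×3 = 3; c[1] = 1×4 + 0×3 = 4; c[2] = 0×4 + 4×3 = 12; c[3] = 4×4 = 16. Result coefficients: [3, 4, 12, 16] → 3 + 4x + 12x^2 + 16x^3

3 + 4x + 12x^2 + 16x^3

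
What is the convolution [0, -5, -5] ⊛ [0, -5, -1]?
y[0] = 0×0 = 0; y[1] = 0×-5 + -5×0 = 0; y[2] = 0×-1 + -5×-5 + -5×0 = 25; y[3] = -5×-1 + -5×-5 = 30; y[4] = -5×-1 = 5

[0, 0, 25, 30, 5]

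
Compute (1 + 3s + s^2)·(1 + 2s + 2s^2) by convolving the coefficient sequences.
Ascending coefficients: a = [1, 3, 1], b = [1, 2, 2]. c[0] = 1×1 = 1; c[1] = 1×2 + 3×1 = 5; c[2] = 1×2 + 3×2 + 1×1 = 9; c[3] = 3×2 + 1×2 = 8; c[4] = 1×2 = 2. Result coefficients: [1, 5, 9, 8, 2] → 1 + 5s + 9s^2 + 8s^3 + 2s^4

1 + 5s + 9s^2 + 8s^3 + 2s^4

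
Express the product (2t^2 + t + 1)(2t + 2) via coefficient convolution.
Ascending coefficients: a = [1, 1, 2], b = [2, 2]. c[0] = 1×2 = 2; c[1] = 1×2 + 1×2 = 4; c[2] = 1×2 + 2×2 = 6; c[3] = 2×2 = 4. Result coefficients: [2, 4, 6, 4] → 4t^3 + 6t^2 + 4t + 2

4t^3 + 6t^2 + 4t + 2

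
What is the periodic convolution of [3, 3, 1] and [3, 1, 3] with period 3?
Use y[k] = Σ_j x[j]·h[(k-j) mod 3]. y[0] = 3×3 + 3×3 + 1×1 = 19; y[1] = 3×1 + 3×3 + 1×3 = 15; y[2] = 3×3 + 3×1 + 1×3 = 15. Result: [19, 15, 15]

[19, 15, 15]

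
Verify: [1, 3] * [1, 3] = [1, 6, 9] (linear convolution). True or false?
Recompute linear convolution of [1, 3] and [1, 3]: y[0] = 1×1 = 1; y[1] = 1×3 + 3×1 = 6; y[2] = 3×3 = 9 → [1, 6, 9]. Given [1, 6, 9] matches, so answer: Yes

Yes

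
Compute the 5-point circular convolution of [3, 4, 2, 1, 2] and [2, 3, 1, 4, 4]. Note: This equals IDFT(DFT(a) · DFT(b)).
Either evaluate y[k] = Σ_j a[j]·b[(k-j) mod 5] directly, or use IDFT(DFT(a) · DFT(b)). y[0] = 3×2 + 4×4 + 2×4 + 1×1 + 2×3 = 37; y[1] = 3×3 + 4×2 + 2×4 + 1×4 + 2×1 = 31; y[2] = 3×1 + 4×3 + 2×2 + 1×4 + 2×4 = 31; y[3] = 3×4 + 4×1 + 2×3 + 1×2 + 2×4 = 32; y[4] = 3×4 + 4×4 + 2×1 + 1×3 + 2×2 = 37. Result: [37, 31, 31, 32, 37]

[37, 31, 31, 32, 37]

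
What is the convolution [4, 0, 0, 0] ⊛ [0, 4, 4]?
y[0] = 4×0 = 0; y[1] = 4×4 + 0×0 = 16; y[2] = 4×4 + 0×4 + 0×0 = 16; y[3] = 0×4 + 0×4 + 0×0 = 0; y[4] = 0×4 + 0×4 = 0; y[5] = 0×4 = 0

[0, 16, 16, 0, 0, 0]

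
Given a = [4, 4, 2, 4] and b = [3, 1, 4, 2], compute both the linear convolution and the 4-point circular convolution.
Linear: y_lin[0] = 4×3 = 12; y_lin[1] = 4×1 + 4×3 = 16; y_lin[2] = 4×4 + 4×1 + 2×3 = 26; y_lin[3] = 4×2 + 4×4 + 2×1 + 4×3 = 38; y_lin[4] = 4×2 + 2×4 + 4×1 = 20; y_lin[5] = 2×2 + 4×4 = 20; y_lin[6] = 4×2 = 8 → [12, 16, 26, 38, 20, 20, 8]. Circular (length 4): y[0] = 4×3 + 4×2 + 2×4 + 4×1 = 32; y[1] = 4×1 + 4×3 + 2×2 + 4×4 = 36; y[2] = 4×4 + 4×1 + 2×3 + 4×2 = 34; y[3] = 4×2 + 4×4 + 2×1 + 4×3 = 38 → [32, 36, 34, 38]

Linear: [12, 16, 26, 38, 20, 20, 8], Circular: [32, 36, 34, 38]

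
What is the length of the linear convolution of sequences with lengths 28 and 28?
Linear/full convolution length: m + n - 1 = 28 + 28 - 1 = 55

55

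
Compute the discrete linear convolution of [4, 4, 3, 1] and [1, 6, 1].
y[0] = 4×1 = 4; y[1] = 4×6 + 4×1 = 28; y[2] = 4×1 + 4×6 + 3×1 = 31; y[3] = 4×1 + 3×6 + 1×1 = 23; y[4] = 3×1 + 1×6 = 9; y[5] = 1×1 = 1

[4, 28, 31, 23, 9, 1]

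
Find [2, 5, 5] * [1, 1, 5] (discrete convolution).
y[0] = 2×1 = 2; y[1] = 2×1 + 5×1 = 7; y[2] = 2×5 + 5×1 + 5×1 = 20; y[3] = 5×5 + 5×1 = 30; y[4] = 5×5 = 25

[2, 7, 20, 30, 25]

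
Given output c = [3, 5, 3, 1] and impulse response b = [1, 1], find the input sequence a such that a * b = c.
Deconvolve c=[3, 5, 3, 1] by b=[1, 1]. Since b[0]=1, solve forward: a[0] = c[0] / 1 = 3; a[1] = (c[1] - 3×1) / 1 = 2; a[2] = (c[2] - 2×1) / 1 = 1. So a = [3, 2, 1]. Check by forward convolution: c[0] = 3×1 = 3; c[1] = 3×1 + 2×1 = 5; c[2] = 2×1 + 1×1 = 3; c[3] = 1×1 = 1

[3, 2, 1]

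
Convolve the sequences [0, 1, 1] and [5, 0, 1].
y[0] = 0×5 = 0; y[1] = 0×0 + 1×5 = 5; y[2] = 0×1 + 1×0 + 1×5 = 5; y[3] = 1×1 + 1×0 = 1; y[4] = 1×1 = 1

[0, 5, 5, 1, 1]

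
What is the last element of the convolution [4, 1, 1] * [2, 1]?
Use y[k] = Σ_i a[i]·b[k-i] at k=3. y[3] = 1×1 = 1

1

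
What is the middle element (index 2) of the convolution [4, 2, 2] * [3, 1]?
Use y[k] = Σ_i a[i]·b[k-i] at k=2. y[2] = 2×1 + 2×3 = 8

8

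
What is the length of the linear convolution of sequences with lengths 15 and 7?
Linear/full convolution length: m + n - 1 = 15 + 7 - 1 = 21

21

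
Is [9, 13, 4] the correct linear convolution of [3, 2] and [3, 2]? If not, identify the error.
Recompute linear convolution of [3, 2] and [3, 2]: y[0] = 3×3 = 9; y[1] = 3×2 + 2×3 = 12; y[2] = 2×2 = 4 → [9, 12, 4]. Compare to given [9, 13, 4]: they differ at index 1: given 13, correct 12, so answer: No

No. Error at index 1: given 13, correct 12.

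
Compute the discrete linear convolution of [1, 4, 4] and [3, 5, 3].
y[0] = 1×3 = 3; y[1] = 1×5 + 4×3 = 17; y[2] = 1×3 + 4×5 + 4×3 = 35; y[3] = 4×3 + 4×5 = 32; y[4] = 4×3 = 12

[3, 17, 35, 32, 12]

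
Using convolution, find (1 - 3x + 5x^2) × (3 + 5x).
Ascending coefficients: a = [1, -3, 5], b = [3, 5]. c[0] = 1×3 = 3; c[1] = 1×5 + -3×3 = -4; c[2] = -3×5 + 5×3 = 0; c[3] = 5×5 = 25. Result coefficients: [3, -4, 0, 25] → 3 - 4x + 25x^3

3 - 4x + 25x^3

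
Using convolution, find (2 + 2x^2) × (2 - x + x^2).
Ascending coefficients: a = [2, 0, 2], b = [2, -1, 1]. c[0] = 2×2 = 4; c[1] = 2×-1 + 0×2 = -2; c[2] = 2×1 + 0×-1 + 2×2 = 6; c[3] = 0×1 + 2×-1 = -2; c[4] = 2×1 = 2. Result coefficients: [4, -2, 6, -2, 2] → 4 - 2x + 6x^2 - 2x^3 + 2x^4

4 - 2x + 6x^2 - 2x^3 + 2x^4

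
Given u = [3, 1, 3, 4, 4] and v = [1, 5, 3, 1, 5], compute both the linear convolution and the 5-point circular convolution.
Linear: y_lin[0] = 3×1 = 3; y_lin[1] = 3×5 + 1×1 = 16; y_lin[2] = 3×3 + 1×5 + 3×1 = 17; y_lin[3] = 3×1 + 1×3 + 3×5 + 4×1 = 25; y_lin[4] = 3×5 + 1×1 + 3×3 + 4×5 + 4×1 = 49; y_lin[5] = 1×5 + 3×1 + 4×3 + 4×5 = 40; y_lin[6] = 3×5 + 4×1 + 4×3 = 31; y_lin[7] = 4×5 + 4×1 = 24; y_lin[8] = 4×5 = 20 → [3, 16, 17, 25, 49, 40, 31, 24, 20]. Circular (length 5): y[0] = 3×1 + 1×5 + 3×1 + 4×3 + 4×5 = 43; y[1] = 3×5 + 1×1 + 3×5 + 4×1 + 4×3 = 47; y[2] = 3×3 + 1×5 + 3×1 + 4×5 + 4×1 = 41; y[3] = 3×1 + 1×3 + 3×5 + 4×1 + 4×5 = 45; y[4] = 3×5 + 1×1 + 3×3 + 4×5 + 4×1 = 49 → [43, 47, 41, 45, 49]

Linear: [3, 16, 17, 25, 49, 40, 31, 24, 20], Circular: [43, 47, 41, 45, 49]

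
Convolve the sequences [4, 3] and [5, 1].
y[0] = 4×5 = 20; y[1] = 4×1 + 3×5 = 19; y[2] = 3×1 = 3

[20, 19, 3]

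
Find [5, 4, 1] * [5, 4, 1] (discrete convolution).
y[0] = 5×5 = 25; y[1] = 5×4 + 4×5 = 40; y[2] = 5×1 + 4×4 + 1×5 = 26; y[3] = 4×1 + 1×4 = 8; y[4] = 1×1 = 1

[25, 40, 26, 8, 1]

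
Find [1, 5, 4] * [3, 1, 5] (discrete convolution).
y[0] = 1×3 = 3; y[1] = 1×1 + 5×3 = 16; y[2] = 1×5 + 5×1 + 4×3 = 22; y[3] = 5×5 + 4×1 = 29; y[4] = 4×5 = 20

[3, 16, 22, 29, 20]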